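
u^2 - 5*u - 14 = (u - 7)*(u + 2)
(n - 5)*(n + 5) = n^2 - 25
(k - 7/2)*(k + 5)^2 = k^3 + 13*k^2/2 - 10*k - 175/2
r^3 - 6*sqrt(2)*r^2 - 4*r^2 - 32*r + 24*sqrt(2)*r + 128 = (r - 4)*(r - 8*sqrt(2))*(r + 2*sqrt(2))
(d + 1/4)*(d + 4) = d^2 + 17*d/4 + 1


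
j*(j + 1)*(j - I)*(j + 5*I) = j^4 + j^3 + 4*I*j^3 + 5*j^2 + 4*I*j^2 + 5*j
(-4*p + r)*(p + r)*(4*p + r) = -16*p^3 - 16*p^2*r + p*r^2 + r^3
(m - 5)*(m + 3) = m^2 - 2*m - 15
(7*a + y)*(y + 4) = 7*a*y + 28*a + y^2 + 4*y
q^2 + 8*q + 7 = (q + 1)*(q + 7)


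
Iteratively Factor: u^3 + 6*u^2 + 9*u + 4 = (u + 1)*(u^2 + 5*u + 4) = (u + 1)^2*(u + 4)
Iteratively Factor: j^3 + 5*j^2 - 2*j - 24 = (j + 4)*(j^2 + j - 6) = (j + 3)*(j + 4)*(j - 2)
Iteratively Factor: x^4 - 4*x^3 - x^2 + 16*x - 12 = (x - 2)*(x^3 - 2*x^2 - 5*x + 6) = (x - 2)*(x - 1)*(x^2 - x - 6) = (x - 2)*(x - 1)*(x + 2)*(x - 3)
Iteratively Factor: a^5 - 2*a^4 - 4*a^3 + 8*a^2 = (a)*(a^4 - 2*a^3 - 4*a^2 + 8*a) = a*(a - 2)*(a^3 - 4*a) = a*(a - 2)*(a + 2)*(a^2 - 2*a) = a*(a - 2)^2*(a + 2)*(a)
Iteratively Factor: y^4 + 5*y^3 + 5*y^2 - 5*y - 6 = (y + 2)*(y^3 + 3*y^2 - y - 3) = (y + 2)*(y + 3)*(y^2 - 1) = (y - 1)*(y + 2)*(y + 3)*(y + 1)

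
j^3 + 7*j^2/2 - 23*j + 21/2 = (j - 3)*(j - 1/2)*(j + 7)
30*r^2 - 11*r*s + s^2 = (-6*r + s)*(-5*r + s)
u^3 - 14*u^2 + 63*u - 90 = (u - 6)*(u - 5)*(u - 3)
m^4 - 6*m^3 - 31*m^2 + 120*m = m*(m - 8)*(m - 3)*(m + 5)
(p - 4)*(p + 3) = p^2 - p - 12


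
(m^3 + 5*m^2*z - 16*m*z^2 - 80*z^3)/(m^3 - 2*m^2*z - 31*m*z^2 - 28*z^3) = (-m^2 - m*z + 20*z^2)/(-m^2 + 6*m*z + 7*z^2)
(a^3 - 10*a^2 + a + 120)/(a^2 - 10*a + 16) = (a^2 - 2*a - 15)/(a - 2)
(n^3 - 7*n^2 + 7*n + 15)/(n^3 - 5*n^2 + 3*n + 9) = (n - 5)/(n - 3)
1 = 1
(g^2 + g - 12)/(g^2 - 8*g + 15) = (g + 4)/(g - 5)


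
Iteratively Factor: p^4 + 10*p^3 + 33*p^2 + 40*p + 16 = (p + 1)*(p^3 + 9*p^2 + 24*p + 16) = (p + 1)^2*(p^2 + 8*p + 16) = (p + 1)^2*(p + 4)*(p + 4)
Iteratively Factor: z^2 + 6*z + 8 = (z + 4)*(z + 2)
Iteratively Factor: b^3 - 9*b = (b)*(b^2 - 9) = b*(b + 3)*(b - 3)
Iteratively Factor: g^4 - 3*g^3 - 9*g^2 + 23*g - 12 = (g - 4)*(g^3 + g^2 - 5*g + 3) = (g - 4)*(g - 1)*(g^2 + 2*g - 3) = (g - 4)*(g - 1)*(g + 3)*(g - 1)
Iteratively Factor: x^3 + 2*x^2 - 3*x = (x - 1)*(x^2 + 3*x) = x*(x - 1)*(x + 3)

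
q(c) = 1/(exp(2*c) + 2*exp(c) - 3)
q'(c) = (-2*exp(2*c) - 2*exp(c))/(exp(2*c) + 2*exp(c) - 3)^2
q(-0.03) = -8.52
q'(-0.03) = -277.74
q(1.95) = 0.02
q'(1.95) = -0.03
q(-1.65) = -0.39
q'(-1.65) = -0.07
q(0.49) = 0.34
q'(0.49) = -1.00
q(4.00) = 0.00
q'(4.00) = -0.00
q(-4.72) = -0.34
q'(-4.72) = -0.00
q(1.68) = 0.03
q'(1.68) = -0.05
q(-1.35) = -0.41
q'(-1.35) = -0.11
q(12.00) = 0.00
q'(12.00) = 0.00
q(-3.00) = -0.35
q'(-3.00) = -0.01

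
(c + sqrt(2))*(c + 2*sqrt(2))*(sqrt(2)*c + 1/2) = sqrt(2)*c^3 + 13*c^2/2 + 11*sqrt(2)*c/2 + 2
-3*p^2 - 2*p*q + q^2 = (-3*p + q)*(p + q)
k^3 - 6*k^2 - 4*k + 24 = (k - 6)*(k - 2)*(k + 2)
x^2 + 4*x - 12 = (x - 2)*(x + 6)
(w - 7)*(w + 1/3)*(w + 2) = w^3 - 14*w^2/3 - 47*w/3 - 14/3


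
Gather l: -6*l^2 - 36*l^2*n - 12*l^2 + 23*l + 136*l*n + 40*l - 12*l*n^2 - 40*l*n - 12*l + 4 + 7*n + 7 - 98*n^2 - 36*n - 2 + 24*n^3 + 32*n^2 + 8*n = l^2*(-36*n - 18) + l*(-12*n^2 + 96*n + 51) + 24*n^3 - 66*n^2 - 21*n + 9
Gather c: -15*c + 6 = 6 - 15*c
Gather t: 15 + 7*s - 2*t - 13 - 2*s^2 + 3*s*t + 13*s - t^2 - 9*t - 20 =-2*s^2 + 20*s - t^2 + t*(3*s - 11) - 18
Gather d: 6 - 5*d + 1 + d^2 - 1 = d^2 - 5*d + 6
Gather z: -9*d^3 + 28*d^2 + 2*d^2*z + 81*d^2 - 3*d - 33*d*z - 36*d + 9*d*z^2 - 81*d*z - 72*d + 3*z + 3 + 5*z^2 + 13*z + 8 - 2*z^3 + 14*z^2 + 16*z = -9*d^3 + 109*d^2 - 111*d - 2*z^3 + z^2*(9*d + 19) + z*(2*d^2 - 114*d + 32) + 11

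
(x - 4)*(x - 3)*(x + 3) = x^3 - 4*x^2 - 9*x + 36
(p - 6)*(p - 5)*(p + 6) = p^3 - 5*p^2 - 36*p + 180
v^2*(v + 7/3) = v^3 + 7*v^2/3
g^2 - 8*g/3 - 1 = (g - 3)*(g + 1/3)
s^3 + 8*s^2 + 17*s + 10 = (s + 1)*(s + 2)*(s + 5)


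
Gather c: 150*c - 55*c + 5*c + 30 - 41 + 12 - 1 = 100*c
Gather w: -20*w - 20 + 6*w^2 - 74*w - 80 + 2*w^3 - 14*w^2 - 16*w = 2*w^3 - 8*w^2 - 110*w - 100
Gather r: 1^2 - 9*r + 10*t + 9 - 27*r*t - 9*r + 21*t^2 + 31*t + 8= r*(-27*t - 18) + 21*t^2 + 41*t + 18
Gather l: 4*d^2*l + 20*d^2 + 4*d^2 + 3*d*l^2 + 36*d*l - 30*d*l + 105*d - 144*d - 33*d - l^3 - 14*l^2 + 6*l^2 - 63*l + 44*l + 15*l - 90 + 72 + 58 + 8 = 24*d^2 - 72*d - l^3 + l^2*(3*d - 8) + l*(4*d^2 + 6*d - 4) + 48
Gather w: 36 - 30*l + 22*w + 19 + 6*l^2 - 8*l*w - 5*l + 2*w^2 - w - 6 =6*l^2 - 35*l + 2*w^2 + w*(21 - 8*l) + 49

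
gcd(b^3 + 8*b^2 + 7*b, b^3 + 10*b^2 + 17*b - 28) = b + 7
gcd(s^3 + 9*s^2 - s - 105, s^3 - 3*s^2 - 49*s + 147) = s^2 + 4*s - 21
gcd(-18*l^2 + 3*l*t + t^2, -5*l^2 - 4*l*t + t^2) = 1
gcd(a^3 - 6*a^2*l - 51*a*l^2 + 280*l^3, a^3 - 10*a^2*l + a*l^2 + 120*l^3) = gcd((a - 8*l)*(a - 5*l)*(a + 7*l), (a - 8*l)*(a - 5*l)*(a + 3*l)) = a^2 - 13*a*l + 40*l^2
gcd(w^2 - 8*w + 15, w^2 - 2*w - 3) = w - 3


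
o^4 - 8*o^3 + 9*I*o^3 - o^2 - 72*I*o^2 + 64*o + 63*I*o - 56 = (o - 7)*(o - 1)*(o + I)*(o + 8*I)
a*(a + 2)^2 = a^3 + 4*a^2 + 4*a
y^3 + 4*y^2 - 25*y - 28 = (y - 4)*(y + 1)*(y + 7)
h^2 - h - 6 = (h - 3)*(h + 2)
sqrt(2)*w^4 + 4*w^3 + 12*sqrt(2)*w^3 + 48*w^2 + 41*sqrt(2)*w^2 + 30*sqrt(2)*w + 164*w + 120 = (w + 5)*(w + 6)*(w + 2*sqrt(2))*(sqrt(2)*w + sqrt(2))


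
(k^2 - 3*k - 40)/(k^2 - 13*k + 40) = (k + 5)/(k - 5)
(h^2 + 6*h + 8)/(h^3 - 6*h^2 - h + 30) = (h + 4)/(h^2 - 8*h + 15)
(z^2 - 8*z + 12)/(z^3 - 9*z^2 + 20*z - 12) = 1/(z - 1)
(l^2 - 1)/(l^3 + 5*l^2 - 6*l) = (l + 1)/(l*(l + 6))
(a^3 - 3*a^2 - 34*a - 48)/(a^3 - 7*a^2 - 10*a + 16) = (a + 3)/(a - 1)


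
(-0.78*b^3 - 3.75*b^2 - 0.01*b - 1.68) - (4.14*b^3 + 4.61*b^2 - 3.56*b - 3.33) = -4.92*b^3 - 8.36*b^2 + 3.55*b + 1.65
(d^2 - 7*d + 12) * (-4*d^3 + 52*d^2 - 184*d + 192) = -4*d^5 + 80*d^4 - 596*d^3 + 2104*d^2 - 3552*d + 2304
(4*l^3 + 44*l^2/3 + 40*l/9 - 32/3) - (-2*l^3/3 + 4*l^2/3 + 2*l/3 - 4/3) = 14*l^3/3 + 40*l^2/3 + 34*l/9 - 28/3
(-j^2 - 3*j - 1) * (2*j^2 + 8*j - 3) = -2*j^4 - 14*j^3 - 23*j^2 + j + 3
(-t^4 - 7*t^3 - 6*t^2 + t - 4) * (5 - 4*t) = 4*t^5 + 23*t^4 - 11*t^3 - 34*t^2 + 21*t - 20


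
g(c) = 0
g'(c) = 0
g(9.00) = 0.00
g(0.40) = 0.00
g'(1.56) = 0.00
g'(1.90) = 0.00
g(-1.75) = 0.00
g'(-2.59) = 0.00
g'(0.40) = 0.00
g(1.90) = 0.00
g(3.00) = 0.00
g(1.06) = 0.00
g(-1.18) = 0.00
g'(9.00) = 0.00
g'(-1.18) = 0.00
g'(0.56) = 0.00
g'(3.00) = 0.00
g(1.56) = 0.00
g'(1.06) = 0.00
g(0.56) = 0.00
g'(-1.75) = 0.00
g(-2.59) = 0.00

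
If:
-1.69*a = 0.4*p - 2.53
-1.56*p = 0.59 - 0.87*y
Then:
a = 1.58655742679411 - 0.131998179335457*y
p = 0.557692307692308*y - 0.378205128205128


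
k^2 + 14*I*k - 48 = (k + 6*I)*(k + 8*I)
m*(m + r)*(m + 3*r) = m^3 + 4*m^2*r + 3*m*r^2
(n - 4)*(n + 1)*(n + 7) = n^3 + 4*n^2 - 25*n - 28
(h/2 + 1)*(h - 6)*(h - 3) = h^3/2 - 7*h^2/2 + 18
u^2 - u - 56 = (u - 8)*(u + 7)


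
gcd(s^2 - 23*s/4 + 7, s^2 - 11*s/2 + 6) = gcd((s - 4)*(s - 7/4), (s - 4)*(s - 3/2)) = s - 4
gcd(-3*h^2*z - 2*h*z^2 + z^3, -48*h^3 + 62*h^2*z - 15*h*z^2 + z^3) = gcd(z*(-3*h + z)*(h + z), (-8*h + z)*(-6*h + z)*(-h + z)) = 1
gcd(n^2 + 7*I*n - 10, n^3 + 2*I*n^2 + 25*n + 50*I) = n^2 + 7*I*n - 10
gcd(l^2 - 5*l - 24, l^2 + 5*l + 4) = 1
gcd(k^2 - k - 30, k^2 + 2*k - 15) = k + 5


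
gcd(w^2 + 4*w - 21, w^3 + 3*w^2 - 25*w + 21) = w^2 + 4*w - 21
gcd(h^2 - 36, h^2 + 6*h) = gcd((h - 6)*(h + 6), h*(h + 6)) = h + 6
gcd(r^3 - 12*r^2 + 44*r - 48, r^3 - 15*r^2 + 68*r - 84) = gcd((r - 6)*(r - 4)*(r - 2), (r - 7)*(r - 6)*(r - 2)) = r^2 - 8*r + 12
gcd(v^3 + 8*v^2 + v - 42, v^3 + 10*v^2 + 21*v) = v^2 + 10*v + 21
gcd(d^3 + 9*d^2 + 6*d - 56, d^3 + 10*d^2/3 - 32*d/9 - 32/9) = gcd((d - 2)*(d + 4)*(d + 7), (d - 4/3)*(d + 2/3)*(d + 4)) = d + 4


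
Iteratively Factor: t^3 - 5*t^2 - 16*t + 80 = (t - 4)*(t^2 - t - 20) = (t - 5)*(t - 4)*(t + 4)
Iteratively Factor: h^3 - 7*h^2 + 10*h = (h)*(h^2 - 7*h + 10) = h*(h - 5)*(h - 2)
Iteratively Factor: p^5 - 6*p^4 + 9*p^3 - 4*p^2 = (p - 1)*(p^4 - 5*p^3 + 4*p^2) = p*(p - 1)*(p^3 - 5*p^2 + 4*p) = p*(p - 1)^2*(p^2 - 4*p) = p*(p - 4)*(p - 1)^2*(p)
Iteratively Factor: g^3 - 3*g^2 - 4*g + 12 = (g + 2)*(g^2 - 5*g + 6) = (g - 3)*(g + 2)*(g - 2)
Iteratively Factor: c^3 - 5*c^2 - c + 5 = (c + 1)*(c^2 - 6*c + 5) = (c - 1)*(c + 1)*(c - 5)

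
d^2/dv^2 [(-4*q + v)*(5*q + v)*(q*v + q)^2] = q^2*(-40*q^2 + 6*q*v + 4*q + 12*v^2 + 12*v + 2)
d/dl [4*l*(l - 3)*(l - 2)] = 12*l^2 - 40*l + 24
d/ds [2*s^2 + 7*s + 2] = 4*s + 7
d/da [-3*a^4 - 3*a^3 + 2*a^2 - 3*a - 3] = -12*a^3 - 9*a^2 + 4*a - 3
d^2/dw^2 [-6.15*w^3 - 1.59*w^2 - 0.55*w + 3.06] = -36.9*w - 3.18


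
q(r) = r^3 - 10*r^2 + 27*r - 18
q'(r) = 3*r^2 - 20*r + 27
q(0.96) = -0.41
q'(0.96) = 10.56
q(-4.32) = -401.89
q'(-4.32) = 169.39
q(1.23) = 1.94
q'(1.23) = 6.94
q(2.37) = 3.13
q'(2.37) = -3.55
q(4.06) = -6.29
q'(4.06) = -4.75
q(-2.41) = -155.15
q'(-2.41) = 92.62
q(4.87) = -8.18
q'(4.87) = 0.75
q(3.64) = -3.99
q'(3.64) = -6.05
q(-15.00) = -6048.00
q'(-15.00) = 1002.00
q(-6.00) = -756.00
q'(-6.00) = 255.00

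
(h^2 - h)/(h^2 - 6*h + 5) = h/(h - 5)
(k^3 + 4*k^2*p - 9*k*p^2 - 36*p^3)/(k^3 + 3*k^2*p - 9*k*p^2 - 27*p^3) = (k + 4*p)/(k + 3*p)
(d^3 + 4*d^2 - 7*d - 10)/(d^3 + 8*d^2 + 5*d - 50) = (d + 1)/(d + 5)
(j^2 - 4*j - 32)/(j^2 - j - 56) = (j + 4)/(j + 7)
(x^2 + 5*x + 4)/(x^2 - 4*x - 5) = (x + 4)/(x - 5)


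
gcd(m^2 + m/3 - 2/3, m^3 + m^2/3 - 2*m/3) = m^2 + m/3 - 2/3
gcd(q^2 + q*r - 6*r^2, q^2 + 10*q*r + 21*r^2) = q + 3*r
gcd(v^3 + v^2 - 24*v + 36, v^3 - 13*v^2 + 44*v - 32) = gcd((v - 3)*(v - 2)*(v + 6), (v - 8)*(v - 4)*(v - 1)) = 1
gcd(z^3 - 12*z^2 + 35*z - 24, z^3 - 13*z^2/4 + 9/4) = z^2 - 4*z + 3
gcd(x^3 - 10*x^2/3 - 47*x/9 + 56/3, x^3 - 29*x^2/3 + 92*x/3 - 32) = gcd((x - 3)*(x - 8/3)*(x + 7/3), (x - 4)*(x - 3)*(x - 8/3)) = x^2 - 17*x/3 + 8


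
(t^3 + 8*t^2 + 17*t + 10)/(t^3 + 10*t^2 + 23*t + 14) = (t + 5)/(t + 7)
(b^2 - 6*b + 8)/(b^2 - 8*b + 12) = (b - 4)/(b - 6)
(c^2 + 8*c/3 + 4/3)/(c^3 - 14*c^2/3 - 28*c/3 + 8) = (3*c + 2)/(3*c^2 - 20*c + 12)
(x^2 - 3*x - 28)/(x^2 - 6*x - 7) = (x + 4)/(x + 1)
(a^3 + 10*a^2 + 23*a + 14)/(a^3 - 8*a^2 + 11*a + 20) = (a^2 + 9*a + 14)/(a^2 - 9*a + 20)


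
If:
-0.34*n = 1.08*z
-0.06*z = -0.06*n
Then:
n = 0.00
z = 0.00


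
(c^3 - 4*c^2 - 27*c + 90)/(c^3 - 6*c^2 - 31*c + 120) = (c - 6)/(c - 8)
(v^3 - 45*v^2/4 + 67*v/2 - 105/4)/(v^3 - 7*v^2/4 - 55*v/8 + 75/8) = 2*(v - 7)/(2*v + 5)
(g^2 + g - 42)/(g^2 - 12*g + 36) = (g + 7)/(g - 6)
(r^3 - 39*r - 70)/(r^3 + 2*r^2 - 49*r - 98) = (r + 5)/(r + 7)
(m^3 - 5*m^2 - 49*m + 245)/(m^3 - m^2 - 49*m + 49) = (m - 5)/(m - 1)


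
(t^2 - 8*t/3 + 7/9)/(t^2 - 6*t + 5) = (9*t^2 - 24*t + 7)/(9*(t^2 - 6*t + 5))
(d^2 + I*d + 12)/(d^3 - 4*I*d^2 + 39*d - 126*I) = (d + 4*I)/(d^2 - I*d + 42)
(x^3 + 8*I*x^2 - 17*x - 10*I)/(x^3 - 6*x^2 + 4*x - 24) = (x^2 + 6*I*x - 5)/(x^2 - 2*x*(3 + I) + 12*I)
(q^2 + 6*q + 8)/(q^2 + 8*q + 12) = (q + 4)/(q + 6)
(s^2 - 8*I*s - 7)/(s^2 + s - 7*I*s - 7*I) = (s - I)/(s + 1)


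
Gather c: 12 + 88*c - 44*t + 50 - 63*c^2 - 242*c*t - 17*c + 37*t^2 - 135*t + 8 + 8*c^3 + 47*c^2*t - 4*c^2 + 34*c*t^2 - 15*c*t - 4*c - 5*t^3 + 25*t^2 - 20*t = 8*c^3 + c^2*(47*t - 67) + c*(34*t^2 - 257*t + 67) - 5*t^3 + 62*t^2 - 199*t + 70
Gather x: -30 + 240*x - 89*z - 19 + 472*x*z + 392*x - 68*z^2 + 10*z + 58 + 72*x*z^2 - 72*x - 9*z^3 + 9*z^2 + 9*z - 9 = x*(72*z^2 + 472*z + 560) - 9*z^3 - 59*z^2 - 70*z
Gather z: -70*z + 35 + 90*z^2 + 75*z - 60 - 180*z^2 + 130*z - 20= -90*z^2 + 135*z - 45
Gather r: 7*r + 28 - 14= 7*r + 14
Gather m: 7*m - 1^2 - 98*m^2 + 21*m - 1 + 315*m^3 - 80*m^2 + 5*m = 315*m^3 - 178*m^2 + 33*m - 2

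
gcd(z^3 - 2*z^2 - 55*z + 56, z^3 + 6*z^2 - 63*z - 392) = z^2 - z - 56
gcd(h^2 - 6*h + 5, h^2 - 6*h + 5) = h^2 - 6*h + 5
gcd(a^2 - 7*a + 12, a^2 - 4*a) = a - 4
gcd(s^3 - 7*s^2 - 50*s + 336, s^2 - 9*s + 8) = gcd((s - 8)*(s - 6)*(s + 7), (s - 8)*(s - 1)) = s - 8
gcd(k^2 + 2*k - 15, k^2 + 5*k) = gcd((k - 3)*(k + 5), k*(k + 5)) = k + 5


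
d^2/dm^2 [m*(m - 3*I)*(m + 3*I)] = 6*m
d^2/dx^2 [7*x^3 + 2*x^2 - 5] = 42*x + 4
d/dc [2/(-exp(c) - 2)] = 2*exp(c)/(exp(c) + 2)^2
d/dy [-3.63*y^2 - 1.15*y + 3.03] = -7.26*y - 1.15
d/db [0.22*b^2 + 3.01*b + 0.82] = 0.44*b + 3.01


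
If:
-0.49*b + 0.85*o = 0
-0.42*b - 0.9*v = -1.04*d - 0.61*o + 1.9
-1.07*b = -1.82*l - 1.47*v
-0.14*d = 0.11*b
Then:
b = -1.01637975212102*v - 2.14569058781104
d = 0.798584090952227*v + 1.68589974756581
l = -1.40523424987334*v - 1.2614774334933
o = -0.585913033575645*v - 1.23692751532636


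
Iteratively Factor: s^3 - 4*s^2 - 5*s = (s + 1)*(s^2 - 5*s) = (s - 5)*(s + 1)*(s)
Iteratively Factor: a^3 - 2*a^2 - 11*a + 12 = (a + 3)*(a^2 - 5*a + 4) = (a - 4)*(a + 3)*(a - 1)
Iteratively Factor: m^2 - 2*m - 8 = (m - 4)*(m + 2)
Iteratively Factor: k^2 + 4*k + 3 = (k + 3)*(k + 1)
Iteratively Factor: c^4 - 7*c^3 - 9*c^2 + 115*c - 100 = (c - 5)*(c^3 - 2*c^2 - 19*c + 20) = (c - 5)*(c + 4)*(c^2 - 6*c + 5) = (c - 5)^2*(c + 4)*(c - 1)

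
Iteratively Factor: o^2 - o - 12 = (o + 3)*(o - 4)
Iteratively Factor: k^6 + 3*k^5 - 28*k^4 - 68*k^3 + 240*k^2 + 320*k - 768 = (k - 2)*(k^5 + 5*k^4 - 18*k^3 - 104*k^2 + 32*k + 384) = (k - 2)^2*(k^4 + 7*k^3 - 4*k^2 - 112*k - 192) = (k - 2)^2*(k + 3)*(k^3 + 4*k^2 - 16*k - 64) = (k - 4)*(k - 2)^2*(k + 3)*(k^2 + 8*k + 16) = (k - 4)*(k - 2)^2*(k + 3)*(k + 4)*(k + 4)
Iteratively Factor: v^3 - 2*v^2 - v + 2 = (v - 2)*(v^2 - 1) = (v - 2)*(v - 1)*(v + 1)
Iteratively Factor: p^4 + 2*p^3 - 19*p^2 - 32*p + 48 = (p + 3)*(p^3 - p^2 - 16*p + 16) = (p + 3)*(p + 4)*(p^2 - 5*p + 4) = (p - 4)*(p + 3)*(p + 4)*(p - 1)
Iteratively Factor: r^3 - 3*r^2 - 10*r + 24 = (r + 3)*(r^2 - 6*r + 8) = (r - 4)*(r + 3)*(r - 2)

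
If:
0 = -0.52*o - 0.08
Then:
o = -0.15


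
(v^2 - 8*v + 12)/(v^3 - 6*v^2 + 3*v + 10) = (v - 6)/(v^2 - 4*v - 5)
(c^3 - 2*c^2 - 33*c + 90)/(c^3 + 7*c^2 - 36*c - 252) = (c^2 - 8*c + 15)/(c^2 + c - 42)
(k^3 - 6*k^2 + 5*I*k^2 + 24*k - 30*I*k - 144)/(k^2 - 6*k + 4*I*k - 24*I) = (k^2 + 5*I*k + 24)/(k + 4*I)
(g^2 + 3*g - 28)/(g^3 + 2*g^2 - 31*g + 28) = 1/(g - 1)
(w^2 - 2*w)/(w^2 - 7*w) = (w - 2)/(w - 7)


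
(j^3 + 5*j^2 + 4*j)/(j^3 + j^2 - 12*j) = (j + 1)/(j - 3)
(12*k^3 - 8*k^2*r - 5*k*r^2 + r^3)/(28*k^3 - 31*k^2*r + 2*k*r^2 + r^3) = (-12*k^2 - 4*k*r + r^2)/(-28*k^2 + 3*k*r + r^2)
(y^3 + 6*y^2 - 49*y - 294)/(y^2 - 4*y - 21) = (y^2 + 13*y + 42)/(y + 3)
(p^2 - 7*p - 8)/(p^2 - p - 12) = (-p^2 + 7*p + 8)/(-p^2 + p + 12)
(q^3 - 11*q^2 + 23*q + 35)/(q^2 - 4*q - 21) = (q^2 - 4*q - 5)/(q + 3)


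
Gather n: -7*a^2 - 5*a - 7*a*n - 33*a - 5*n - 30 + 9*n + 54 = -7*a^2 - 38*a + n*(4 - 7*a) + 24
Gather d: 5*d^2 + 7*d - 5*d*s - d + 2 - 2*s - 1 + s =5*d^2 + d*(6 - 5*s) - s + 1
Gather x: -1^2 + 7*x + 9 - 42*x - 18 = -35*x - 10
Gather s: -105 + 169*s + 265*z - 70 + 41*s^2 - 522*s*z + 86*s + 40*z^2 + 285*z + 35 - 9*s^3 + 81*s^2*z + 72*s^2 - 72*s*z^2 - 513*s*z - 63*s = -9*s^3 + s^2*(81*z + 113) + s*(-72*z^2 - 1035*z + 192) + 40*z^2 + 550*z - 140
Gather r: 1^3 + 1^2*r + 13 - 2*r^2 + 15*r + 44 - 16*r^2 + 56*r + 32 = -18*r^2 + 72*r + 90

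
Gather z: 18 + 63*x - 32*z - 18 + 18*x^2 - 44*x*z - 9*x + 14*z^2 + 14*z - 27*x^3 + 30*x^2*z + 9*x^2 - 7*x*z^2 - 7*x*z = -27*x^3 + 27*x^2 + 54*x + z^2*(14 - 7*x) + z*(30*x^2 - 51*x - 18)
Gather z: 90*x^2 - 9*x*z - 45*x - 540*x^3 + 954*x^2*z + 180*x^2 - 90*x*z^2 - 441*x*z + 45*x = -540*x^3 + 270*x^2 - 90*x*z^2 + z*(954*x^2 - 450*x)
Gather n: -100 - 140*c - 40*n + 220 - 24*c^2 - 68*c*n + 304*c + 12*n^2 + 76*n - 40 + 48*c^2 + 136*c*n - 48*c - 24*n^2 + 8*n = 24*c^2 + 116*c - 12*n^2 + n*(68*c + 44) + 80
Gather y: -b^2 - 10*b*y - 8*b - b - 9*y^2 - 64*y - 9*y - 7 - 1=-b^2 - 9*b - 9*y^2 + y*(-10*b - 73) - 8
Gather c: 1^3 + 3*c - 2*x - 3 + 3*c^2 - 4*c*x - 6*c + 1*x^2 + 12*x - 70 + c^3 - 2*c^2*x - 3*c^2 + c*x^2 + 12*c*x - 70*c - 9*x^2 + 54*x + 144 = c^3 - 2*c^2*x + c*(x^2 + 8*x - 73) - 8*x^2 + 64*x + 72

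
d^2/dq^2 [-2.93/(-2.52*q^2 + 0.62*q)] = (111.640032*q^2 - 27.466992*q + 2.252584)/(q^3*(16.003008*q^3 - 11.811744*q^2 + 2.906064*q - 0.238328))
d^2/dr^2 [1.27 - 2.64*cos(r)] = 2.64*cos(r)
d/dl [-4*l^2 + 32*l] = 32 - 8*l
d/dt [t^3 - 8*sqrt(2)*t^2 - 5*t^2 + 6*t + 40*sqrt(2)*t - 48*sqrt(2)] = 3*t^2 - 16*sqrt(2)*t - 10*t + 6 + 40*sqrt(2)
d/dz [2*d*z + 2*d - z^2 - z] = 2*d - 2*z - 1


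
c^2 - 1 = (c - 1)*(c + 1)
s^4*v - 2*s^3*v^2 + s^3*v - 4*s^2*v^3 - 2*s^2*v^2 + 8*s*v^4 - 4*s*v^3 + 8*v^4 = (s - 2*v)^2*(s + 2*v)*(s*v + v)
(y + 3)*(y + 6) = y^2 + 9*y + 18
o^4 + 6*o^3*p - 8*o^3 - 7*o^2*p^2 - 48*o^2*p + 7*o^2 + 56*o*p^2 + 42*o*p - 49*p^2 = (o - 7)*(o - 1)*(o - p)*(o + 7*p)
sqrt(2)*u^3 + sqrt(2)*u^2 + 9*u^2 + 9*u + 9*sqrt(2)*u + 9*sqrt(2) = (u + 3*sqrt(2)/2)*(u + 3*sqrt(2))*(sqrt(2)*u + sqrt(2))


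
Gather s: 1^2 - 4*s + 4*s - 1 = 0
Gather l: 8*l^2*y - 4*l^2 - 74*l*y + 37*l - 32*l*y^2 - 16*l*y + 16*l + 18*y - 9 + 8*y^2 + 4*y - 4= l^2*(8*y - 4) + l*(-32*y^2 - 90*y + 53) + 8*y^2 + 22*y - 13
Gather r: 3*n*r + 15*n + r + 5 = 15*n + r*(3*n + 1) + 5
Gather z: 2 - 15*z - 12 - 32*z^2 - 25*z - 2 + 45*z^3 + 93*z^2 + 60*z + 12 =45*z^3 + 61*z^2 + 20*z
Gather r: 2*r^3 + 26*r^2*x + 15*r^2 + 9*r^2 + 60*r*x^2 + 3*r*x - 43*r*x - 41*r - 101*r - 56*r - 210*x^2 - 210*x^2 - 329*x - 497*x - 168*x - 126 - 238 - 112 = 2*r^3 + r^2*(26*x + 24) + r*(60*x^2 - 40*x - 198) - 420*x^2 - 994*x - 476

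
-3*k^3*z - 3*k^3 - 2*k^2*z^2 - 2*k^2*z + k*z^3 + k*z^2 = (-3*k + z)*(k + z)*(k*z + k)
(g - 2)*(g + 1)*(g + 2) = g^3 + g^2 - 4*g - 4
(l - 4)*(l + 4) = l^2 - 16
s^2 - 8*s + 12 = (s - 6)*(s - 2)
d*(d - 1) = d^2 - d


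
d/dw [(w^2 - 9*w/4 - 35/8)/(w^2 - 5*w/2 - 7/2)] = -1/(4*w^2 + 8*w + 4)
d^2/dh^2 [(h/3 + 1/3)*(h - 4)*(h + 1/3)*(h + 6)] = 4*h^2 + 20*h/3 - 14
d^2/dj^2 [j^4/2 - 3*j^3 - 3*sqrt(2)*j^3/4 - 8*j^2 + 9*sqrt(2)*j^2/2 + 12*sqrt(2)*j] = 6*j^2 - 18*j - 9*sqrt(2)*j/2 - 16 + 9*sqrt(2)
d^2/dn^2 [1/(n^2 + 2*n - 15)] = 2*(-n^2 - 2*n + 4*(n + 1)^2 + 15)/(n^2 + 2*n - 15)^3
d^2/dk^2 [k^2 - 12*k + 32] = 2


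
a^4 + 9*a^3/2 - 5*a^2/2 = a^2*(a - 1/2)*(a + 5)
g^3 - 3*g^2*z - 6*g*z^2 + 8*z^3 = (g - 4*z)*(g - z)*(g + 2*z)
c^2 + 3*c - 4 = (c - 1)*(c + 4)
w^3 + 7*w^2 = w^2*(w + 7)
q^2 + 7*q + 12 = (q + 3)*(q + 4)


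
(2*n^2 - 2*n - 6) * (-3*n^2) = -6*n^4 + 6*n^3 + 18*n^2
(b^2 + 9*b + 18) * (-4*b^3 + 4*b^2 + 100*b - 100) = -4*b^5 - 32*b^4 + 64*b^3 + 872*b^2 + 900*b - 1800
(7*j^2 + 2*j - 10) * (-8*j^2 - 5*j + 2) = -56*j^4 - 51*j^3 + 84*j^2 + 54*j - 20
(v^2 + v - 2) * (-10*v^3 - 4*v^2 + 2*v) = -10*v^5 - 14*v^4 + 18*v^3 + 10*v^2 - 4*v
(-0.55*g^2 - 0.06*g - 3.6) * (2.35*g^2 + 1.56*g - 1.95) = -1.2925*g^4 - 0.999*g^3 - 7.4811*g^2 - 5.499*g + 7.02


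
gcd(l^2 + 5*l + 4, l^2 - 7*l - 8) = l + 1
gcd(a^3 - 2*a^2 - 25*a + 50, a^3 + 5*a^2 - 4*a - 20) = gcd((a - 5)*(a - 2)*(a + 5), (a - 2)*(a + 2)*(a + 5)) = a^2 + 3*a - 10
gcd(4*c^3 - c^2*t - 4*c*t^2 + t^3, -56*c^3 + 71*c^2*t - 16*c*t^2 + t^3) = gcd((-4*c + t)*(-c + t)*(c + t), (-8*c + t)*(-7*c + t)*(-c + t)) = -c + t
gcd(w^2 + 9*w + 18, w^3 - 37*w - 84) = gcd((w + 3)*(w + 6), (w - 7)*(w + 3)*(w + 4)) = w + 3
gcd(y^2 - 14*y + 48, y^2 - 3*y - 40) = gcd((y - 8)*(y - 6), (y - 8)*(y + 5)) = y - 8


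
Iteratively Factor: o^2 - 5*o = (o - 5)*(o)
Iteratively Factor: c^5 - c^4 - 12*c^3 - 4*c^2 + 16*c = (c - 4)*(c^4 + 3*c^3 - 4*c) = (c - 4)*(c + 2)*(c^3 + c^2 - 2*c) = c*(c - 4)*(c + 2)*(c^2 + c - 2) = c*(c - 4)*(c + 2)^2*(c - 1)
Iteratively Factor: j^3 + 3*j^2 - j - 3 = (j + 3)*(j^2 - 1) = (j - 1)*(j + 3)*(j + 1)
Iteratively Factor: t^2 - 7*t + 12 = (t - 4)*(t - 3)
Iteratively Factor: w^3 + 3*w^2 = (w)*(w^2 + 3*w) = w^2*(w + 3)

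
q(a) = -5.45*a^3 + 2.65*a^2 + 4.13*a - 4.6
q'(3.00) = -127.12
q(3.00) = -115.51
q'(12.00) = -2286.67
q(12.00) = -8991.04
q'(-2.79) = -137.93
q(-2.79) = 122.87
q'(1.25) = -14.79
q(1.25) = -5.94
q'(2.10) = -56.84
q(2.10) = -34.71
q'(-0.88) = -13.20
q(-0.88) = -2.47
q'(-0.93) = -14.94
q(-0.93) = -1.77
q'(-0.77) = -9.64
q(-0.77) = -3.72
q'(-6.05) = -626.39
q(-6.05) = 1274.29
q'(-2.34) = -97.80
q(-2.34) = 70.08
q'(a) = -16.35*a^2 + 5.3*a + 4.13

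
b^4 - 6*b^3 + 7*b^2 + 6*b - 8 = (b - 4)*(b - 2)*(b - 1)*(b + 1)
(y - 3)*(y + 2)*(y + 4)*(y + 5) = y^4 + 8*y^3 + 5*y^2 - 74*y - 120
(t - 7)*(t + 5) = t^2 - 2*t - 35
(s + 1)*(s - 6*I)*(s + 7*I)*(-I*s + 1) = -I*s^4 + 2*s^3 - I*s^3 + 2*s^2 - 41*I*s^2 + 42*s - 41*I*s + 42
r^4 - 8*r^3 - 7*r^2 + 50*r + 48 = (r - 8)*(r - 3)*(r + 1)*(r + 2)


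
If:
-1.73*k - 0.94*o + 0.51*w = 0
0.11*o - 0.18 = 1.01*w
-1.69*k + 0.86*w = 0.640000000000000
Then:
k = -0.43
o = 0.74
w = -0.10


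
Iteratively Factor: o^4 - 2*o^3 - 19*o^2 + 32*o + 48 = (o + 4)*(o^3 - 6*o^2 + 5*o + 12) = (o - 3)*(o + 4)*(o^2 - 3*o - 4) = (o - 4)*(o - 3)*(o + 4)*(o + 1)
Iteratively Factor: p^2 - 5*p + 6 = (p - 2)*(p - 3)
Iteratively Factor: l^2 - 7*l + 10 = (l - 5)*(l - 2)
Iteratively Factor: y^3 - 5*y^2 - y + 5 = (y - 5)*(y^2 - 1) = (y - 5)*(y - 1)*(y + 1)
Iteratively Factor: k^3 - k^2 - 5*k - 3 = (k - 3)*(k^2 + 2*k + 1) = (k - 3)*(k + 1)*(k + 1)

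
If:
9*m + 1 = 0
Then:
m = -1/9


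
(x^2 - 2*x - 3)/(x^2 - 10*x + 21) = (x + 1)/(x - 7)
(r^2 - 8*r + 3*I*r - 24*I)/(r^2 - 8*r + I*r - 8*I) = (r + 3*I)/(r + I)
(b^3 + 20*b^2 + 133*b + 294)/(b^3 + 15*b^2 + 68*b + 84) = (b + 7)/(b + 2)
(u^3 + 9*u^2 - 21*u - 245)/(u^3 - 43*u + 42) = (u^2 + 2*u - 35)/(u^2 - 7*u + 6)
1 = 1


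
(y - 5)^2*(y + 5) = y^3 - 5*y^2 - 25*y + 125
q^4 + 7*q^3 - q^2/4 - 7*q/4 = q*(q - 1/2)*(q + 1/2)*(q + 7)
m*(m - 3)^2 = m^3 - 6*m^2 + 9*m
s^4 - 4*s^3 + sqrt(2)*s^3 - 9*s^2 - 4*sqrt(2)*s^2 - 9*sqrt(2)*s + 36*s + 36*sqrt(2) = (s - 4)*(s - 3)*(s + 3)*(s + sqrt(2))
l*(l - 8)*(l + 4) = l^3 - 4*l^2 - 32*l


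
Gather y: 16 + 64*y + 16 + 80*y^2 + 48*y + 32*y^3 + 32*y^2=32*y^3 + 112*y^2 + 112*y + 32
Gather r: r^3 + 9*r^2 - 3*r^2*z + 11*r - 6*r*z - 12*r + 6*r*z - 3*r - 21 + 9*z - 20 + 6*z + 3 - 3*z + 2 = r^3 + r^2*(9 - 3*z) - 4*r + 12*z - 36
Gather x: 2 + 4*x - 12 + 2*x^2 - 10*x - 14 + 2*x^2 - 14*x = 4*x^2 - 20*x - 24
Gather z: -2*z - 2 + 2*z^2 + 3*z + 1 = 2*z^2 + z - 1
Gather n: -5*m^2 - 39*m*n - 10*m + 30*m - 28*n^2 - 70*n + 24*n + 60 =-5*m^2 + 20*m - 28*n^2 + n*(-39*m - 46) + 60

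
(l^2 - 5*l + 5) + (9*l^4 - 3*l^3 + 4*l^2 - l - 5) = 9*l^4 - 3*l^3 + 5*l^2 - 6*l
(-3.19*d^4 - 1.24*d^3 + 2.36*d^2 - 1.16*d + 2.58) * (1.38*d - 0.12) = -4.4022*d^5 - 1.3284*d^4 + 3.4056*d^3 - 1.884*d^2 + 3.6996*d - 0.3096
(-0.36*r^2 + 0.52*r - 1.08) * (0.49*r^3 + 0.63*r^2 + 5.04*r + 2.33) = -0.1764*r^5 + 0.028*r^4 - 2.016*r^3 + 1.1016*r^2 - 4.2316*r - 2.5164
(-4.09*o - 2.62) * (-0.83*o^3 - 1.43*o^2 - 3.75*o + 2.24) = 3.3947*o^4 + 8.0233*o^3 + 19.0841*o^2 + 0.663400000000001*o - 5.8688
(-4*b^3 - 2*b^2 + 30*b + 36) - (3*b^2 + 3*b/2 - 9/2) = -4*b^3 - 5*b^2 + 57*b/2 + 81/2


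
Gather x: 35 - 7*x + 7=42 - 7*x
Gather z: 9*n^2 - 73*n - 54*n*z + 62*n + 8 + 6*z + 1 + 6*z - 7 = 9*n^2 - 11*n + z*(12 - 54*n) + 2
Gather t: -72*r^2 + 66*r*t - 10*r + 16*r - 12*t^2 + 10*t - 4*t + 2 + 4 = -72*r^2 + 6*r - 12*t^2 + t*(66*r + 6) + 6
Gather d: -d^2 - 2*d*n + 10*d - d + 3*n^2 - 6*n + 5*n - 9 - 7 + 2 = -d^2 + d*(9 - 2*n) + 3*n^2 - n - 14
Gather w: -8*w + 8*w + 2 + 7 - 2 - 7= 0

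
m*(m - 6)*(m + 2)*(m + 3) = m^4 - m^3 - 24*m^2 - 36*m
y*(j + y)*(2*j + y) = 2*j^2*y + 3*j*y^2 + y^3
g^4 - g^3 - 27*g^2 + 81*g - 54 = (g - 3)^2*(g - 1)*(g + 6)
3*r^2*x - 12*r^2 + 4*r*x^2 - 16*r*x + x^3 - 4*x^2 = (r + x)*(3*r + x)*(x - 4)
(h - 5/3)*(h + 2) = h^2 + h/3 - 10/3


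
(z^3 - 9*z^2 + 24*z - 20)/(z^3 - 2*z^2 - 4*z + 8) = (z - 5)/(z + 2)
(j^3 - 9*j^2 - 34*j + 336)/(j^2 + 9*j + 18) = (j^2 - 15*j + 56)/(j + 3)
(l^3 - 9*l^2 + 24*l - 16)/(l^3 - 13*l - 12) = (l^2 - 5*l + 4)/(l^2 + 4*l + 3)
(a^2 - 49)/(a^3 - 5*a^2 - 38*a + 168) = (a + 7)/(a^2 + 2*a - 24)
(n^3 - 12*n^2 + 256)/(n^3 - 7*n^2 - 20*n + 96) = (n - 8)/(n - 3)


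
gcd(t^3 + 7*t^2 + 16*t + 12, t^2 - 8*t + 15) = 1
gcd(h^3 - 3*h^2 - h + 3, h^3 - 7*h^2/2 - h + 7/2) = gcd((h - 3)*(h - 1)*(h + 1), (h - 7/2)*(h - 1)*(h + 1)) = h^2 - 1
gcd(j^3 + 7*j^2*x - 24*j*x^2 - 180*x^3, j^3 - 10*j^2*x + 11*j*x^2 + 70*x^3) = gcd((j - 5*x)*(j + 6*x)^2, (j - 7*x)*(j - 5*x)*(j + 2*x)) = -j + 5*x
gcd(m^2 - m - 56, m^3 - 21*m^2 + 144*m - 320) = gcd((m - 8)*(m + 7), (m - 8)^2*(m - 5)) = m - 8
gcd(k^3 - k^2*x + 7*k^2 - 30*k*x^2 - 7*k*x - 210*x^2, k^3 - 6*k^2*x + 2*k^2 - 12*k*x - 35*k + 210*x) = -k^2 + 6*k*x - 7*k + 42*x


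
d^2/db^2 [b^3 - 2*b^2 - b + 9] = 6*b - 4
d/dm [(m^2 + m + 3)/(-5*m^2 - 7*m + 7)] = 2*(-m^2 + 22*m + 14)/(25*m^4 + 70*m^3 - 21*m^2 - 98*m + 49)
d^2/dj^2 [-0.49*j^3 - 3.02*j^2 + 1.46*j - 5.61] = -2.94*j - 6.04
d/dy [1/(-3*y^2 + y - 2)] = (6*y - 1)/(3*y^2 - y + 2)^2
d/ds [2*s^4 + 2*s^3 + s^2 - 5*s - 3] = 8*s^3 + 6*s^2 + 2*s - 5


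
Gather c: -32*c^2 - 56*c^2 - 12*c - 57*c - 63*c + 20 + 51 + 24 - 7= -88*c^2 - 132*c + 88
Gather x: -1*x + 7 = 7 - x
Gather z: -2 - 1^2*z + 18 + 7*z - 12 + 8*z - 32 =14*z - 28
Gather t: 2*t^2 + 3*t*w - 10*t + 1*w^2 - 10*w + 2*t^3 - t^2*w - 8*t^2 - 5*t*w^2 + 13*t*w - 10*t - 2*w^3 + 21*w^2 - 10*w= 2*t^3 + t^2*(-w - 6) + t*(-5*w^2 + 16*w - 20) - 2*w^3 + 22*w^2 - 20*w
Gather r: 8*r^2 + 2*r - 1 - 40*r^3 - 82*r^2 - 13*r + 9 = -40*r^3 - 74*r^2 - 11*r + 8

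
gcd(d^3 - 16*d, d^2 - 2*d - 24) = d + 4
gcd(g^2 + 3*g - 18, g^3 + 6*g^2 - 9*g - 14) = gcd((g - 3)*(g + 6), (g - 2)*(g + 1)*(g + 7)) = 1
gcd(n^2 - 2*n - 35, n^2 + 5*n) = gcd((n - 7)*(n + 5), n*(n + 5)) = n + 5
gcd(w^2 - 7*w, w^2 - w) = w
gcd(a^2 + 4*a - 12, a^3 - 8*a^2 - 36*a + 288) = a + 6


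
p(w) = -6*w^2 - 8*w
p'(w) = -12*w - 8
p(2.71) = -65.74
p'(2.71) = -40.52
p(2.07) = -42.27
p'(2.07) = -32.84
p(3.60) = -106.56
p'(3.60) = -51.20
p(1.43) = -23.71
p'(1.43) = -25.16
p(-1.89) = -6.31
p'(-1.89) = 14.68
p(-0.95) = 2.18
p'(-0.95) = 3.40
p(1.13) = -16.70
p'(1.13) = -21.56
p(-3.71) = -52.90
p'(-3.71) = 36.52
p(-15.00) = -1230.00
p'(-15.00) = 172.00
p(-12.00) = -768.00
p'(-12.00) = 136.00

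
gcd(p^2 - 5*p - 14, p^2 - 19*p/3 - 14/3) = p - 7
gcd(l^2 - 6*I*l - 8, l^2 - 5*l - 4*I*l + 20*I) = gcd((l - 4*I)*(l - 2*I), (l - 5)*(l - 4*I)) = l - 4*I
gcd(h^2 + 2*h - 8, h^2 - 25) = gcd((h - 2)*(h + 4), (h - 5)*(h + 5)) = 1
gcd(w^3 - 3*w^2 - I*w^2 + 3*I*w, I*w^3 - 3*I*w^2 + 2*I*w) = w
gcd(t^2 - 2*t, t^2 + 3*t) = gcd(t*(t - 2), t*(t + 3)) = t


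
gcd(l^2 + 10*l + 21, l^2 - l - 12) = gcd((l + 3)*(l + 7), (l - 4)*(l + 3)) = l + 3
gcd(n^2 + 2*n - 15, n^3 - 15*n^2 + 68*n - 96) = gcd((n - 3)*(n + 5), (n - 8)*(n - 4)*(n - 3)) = n - 3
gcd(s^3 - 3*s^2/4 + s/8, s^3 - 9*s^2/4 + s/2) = s^2 - s/4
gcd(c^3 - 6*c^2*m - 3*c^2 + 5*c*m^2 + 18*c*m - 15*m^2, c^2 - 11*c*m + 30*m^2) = c - 5*m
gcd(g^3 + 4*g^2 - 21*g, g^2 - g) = g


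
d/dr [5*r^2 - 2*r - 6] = 10*r - 2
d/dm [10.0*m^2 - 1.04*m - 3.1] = 20.0*m - 1.04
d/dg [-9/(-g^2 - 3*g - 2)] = 9*(-2*g - 3)/(g^2 + 3*g + 2)^2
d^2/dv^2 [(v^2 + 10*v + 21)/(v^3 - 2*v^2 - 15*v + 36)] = 2*(v^4 + 36*v^3 + 318*v^2 + 1156*v + 1437)/(v^7 - 42*v^5 + 28*v^4 + 609*v^3 - 756*v^2 - 3024*v + 5184)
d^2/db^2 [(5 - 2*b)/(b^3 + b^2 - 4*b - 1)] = 2*(-(2*b - 5)*(3*b^2 + 2*b - 4)^2 + (6*b^2 + 4*b + (2*b - 5)*(3*b + 1) - 8)*(b^3 + b^2 - 4*b - 1))/(b^3 + b^2 - 4*b - 1)^3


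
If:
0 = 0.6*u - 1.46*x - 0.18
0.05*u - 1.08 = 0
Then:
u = 21.60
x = 8.75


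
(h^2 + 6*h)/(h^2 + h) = (h + 6)/(h + 1)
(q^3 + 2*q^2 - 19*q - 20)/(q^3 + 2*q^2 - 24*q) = (q^2 + 6*q + 5)/(q*(q + 6))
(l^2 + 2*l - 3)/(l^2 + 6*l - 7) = (l + 3)/(l + 7)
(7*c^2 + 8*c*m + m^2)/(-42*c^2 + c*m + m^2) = (-c - m)/(6*c - m)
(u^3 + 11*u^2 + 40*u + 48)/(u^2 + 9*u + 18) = (u^2 + 8*u + 16)/(u + 6)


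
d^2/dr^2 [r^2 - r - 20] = 2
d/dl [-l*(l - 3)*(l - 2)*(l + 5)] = -4*l^3 + 38*l - 30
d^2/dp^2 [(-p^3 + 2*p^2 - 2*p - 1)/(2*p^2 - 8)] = (-6*p^3 + 21*p^2 - 72*p + 28)/(p^6 - 12*p^4 + 48*p^2 - 64)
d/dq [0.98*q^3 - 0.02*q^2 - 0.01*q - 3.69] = 2.94*q^2 - 0.04*q - 0.01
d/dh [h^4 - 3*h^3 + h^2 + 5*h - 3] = 4*h^3 - 9*h^2 + 2*h + 5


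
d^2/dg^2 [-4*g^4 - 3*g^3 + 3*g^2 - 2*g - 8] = -48*g^2 - 18*g + 6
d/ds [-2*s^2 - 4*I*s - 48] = -4*s - 4*I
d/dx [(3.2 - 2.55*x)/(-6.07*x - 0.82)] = (130.59605*x + 17.6423)/(6.07*x + 0.82)^3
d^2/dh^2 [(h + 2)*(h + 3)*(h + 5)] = 6*h + 20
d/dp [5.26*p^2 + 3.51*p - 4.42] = 10.52*p + 3.51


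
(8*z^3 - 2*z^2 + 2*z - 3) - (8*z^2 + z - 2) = 8*z^3 - 10*z^2 + z - 1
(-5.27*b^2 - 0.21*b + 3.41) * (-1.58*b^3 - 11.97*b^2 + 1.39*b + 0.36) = 8.3266*b^5 + 63.4137*b^4 - 10.1994*b^3 - 43.0068*b^2 + 4.6643*b + 1.2276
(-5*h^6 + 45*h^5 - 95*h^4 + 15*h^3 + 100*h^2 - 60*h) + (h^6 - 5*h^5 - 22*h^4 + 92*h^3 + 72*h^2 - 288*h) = -4*h^6 + 40*h^5 - 117*h^4 + 107*h^3 + 172*h^2 - 348*h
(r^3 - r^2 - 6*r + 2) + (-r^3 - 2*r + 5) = -r^2 - 8*r + 7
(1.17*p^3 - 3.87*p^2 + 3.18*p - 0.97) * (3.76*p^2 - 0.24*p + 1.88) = 4.3992*p^5 - 14.832*p^4 + 15.0852*p^3 - 11.686*p^2 + 6.2112*p - 1.8236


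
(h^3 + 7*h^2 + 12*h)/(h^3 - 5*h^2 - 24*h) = (h + 4)/(h - 8)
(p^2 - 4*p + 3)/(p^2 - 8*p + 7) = (p - 3)/(p - 7)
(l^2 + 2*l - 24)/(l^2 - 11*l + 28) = (l + 6)/(l - 7)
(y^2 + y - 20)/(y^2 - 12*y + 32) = (y + 5)/(y - 8)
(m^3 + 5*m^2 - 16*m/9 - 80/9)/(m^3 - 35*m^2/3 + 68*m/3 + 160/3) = (3*m^2 + 11*m - 20)/(3*(m^2 - 13*m + 40))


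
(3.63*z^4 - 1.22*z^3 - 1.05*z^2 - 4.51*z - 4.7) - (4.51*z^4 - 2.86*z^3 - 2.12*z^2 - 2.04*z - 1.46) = -0.88*z^4 + 1.64*z^3 + 1.07*z^2 - 2.47*z - 3.24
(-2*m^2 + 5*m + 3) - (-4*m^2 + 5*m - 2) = 2*m^2 + 5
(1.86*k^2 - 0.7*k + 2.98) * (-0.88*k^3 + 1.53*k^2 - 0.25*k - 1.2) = -1.6368*k^5 + 3.4618*k^4 - 4.1584*k^3 + 2.5024*k^2 + 0.095*k - 3.576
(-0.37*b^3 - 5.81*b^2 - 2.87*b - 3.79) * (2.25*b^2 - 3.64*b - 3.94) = -0.8325*b^5 - 11.7257*b^4 + 16.1487*b^3 + 24.8107*b^2 + 25.1034*b + 14.9326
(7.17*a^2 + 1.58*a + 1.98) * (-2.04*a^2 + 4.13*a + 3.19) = -14.6268*a^4 + 26.3889*a^3 + 25.3585*a^2 + 13.2176*a + 6.3162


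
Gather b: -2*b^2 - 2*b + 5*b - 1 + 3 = -2*b^2 + 3*b + 2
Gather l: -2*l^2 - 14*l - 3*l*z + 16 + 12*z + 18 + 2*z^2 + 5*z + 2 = -2*l^2 + l*(-3*z - 14) + 2*z^2 + 17*z + 36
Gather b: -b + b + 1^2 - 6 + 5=0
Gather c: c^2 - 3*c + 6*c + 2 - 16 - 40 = c^2 + 3*c - 54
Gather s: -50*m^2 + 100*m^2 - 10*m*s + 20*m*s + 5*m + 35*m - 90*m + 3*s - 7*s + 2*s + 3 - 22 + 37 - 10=50*m^2 - 50*m + s*(10*m - 2) + 8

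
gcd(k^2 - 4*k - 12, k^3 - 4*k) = k + 2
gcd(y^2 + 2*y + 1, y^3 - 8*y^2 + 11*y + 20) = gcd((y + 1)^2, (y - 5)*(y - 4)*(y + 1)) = y + 1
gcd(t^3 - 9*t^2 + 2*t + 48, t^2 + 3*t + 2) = t + 2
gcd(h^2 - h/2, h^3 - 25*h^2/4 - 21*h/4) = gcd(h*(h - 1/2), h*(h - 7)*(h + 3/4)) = h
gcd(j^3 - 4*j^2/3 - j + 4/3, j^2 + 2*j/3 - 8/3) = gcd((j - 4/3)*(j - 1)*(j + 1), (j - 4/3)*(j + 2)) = j - 4/3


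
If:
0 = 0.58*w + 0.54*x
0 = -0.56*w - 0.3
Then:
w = -0.54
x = 0.58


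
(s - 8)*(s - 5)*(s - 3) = s^3 - 16*s^2 + 79*s - 120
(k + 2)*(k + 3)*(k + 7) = k^3 + 12*k^2 + 41*k + 42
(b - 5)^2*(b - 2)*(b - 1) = b^4 - 13*b^3 + 57*b^2 - 95*b + 50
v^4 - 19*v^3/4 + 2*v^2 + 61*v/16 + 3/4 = (v - 4)*(v - 3/2)*(v + 1/4)*(v + 1/2)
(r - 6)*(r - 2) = r^2 - 8*r + 12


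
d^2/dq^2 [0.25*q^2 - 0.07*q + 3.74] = 0.500000000000000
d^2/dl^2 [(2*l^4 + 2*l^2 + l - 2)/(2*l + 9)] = 8*(6*l^4 + 72*l^3 + 243*l^2 + 34)/(8*l^3 + 108*l^2 + 486*l + 729)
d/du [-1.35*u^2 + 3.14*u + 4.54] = 3.14 - 2.7*u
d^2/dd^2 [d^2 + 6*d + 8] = 2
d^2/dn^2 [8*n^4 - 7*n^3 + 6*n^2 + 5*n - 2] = 96*n^2 - 42*n + 12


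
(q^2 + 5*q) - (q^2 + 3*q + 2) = 2*q - 2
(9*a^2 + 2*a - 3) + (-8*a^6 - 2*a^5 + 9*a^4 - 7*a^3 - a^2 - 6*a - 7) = -8*a^6 - 2*a^5 + 9*a^4 - 7*a^3 + 8*a^2 - 4*a - 10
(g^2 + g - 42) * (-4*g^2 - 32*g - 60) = -4*g^4 - 36*g^3 + 76*g^2 + 1284*g + 2520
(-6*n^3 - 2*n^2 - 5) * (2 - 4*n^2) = 24*n^5 + 8*n^4 - 12*n^3 + 16*n^2 - 10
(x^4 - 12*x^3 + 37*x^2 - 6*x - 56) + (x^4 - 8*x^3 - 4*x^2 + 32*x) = 2*x^4 - 20*x^3 + 33*x^2 + 26*x - 56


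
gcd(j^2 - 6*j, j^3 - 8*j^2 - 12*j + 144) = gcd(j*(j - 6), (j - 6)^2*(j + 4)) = j - 6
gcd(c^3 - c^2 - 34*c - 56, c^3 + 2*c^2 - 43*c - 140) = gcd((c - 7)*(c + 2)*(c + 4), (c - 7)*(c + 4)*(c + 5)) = c^2 - 3*c - 28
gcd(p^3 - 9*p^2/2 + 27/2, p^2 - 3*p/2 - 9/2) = p^2 - 3*p/2 - 9/2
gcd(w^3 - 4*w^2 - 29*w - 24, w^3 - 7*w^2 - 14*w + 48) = w^2 - 5*w - 24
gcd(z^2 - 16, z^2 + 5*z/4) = 1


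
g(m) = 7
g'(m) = 0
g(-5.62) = 7.00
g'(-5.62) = 0.00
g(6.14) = 7.00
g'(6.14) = 0.00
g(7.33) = 7.00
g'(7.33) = 0.00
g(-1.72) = 7.00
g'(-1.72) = 0.00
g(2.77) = 7.00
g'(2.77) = 0.00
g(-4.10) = 7.00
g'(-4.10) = 0.00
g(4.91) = 7.00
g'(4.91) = 0.00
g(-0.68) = 7.00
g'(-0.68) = 0.00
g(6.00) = 7.00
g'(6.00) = 0.00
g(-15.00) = 7.00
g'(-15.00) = 0.00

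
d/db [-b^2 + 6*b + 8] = 6 - 2*b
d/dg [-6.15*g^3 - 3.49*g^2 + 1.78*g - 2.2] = -18.45*g^2 - 6.98*g + 1.78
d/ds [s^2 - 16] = 2*s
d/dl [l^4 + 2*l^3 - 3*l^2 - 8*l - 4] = 4*l^3 + 6*l^2 - 6*l - 8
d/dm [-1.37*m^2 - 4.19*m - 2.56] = -2.74*m - 4.19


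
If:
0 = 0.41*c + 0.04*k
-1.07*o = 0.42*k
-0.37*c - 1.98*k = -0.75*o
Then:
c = 0.00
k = 0.00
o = 0.00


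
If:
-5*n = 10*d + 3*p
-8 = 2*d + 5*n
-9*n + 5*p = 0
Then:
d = 208/73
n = -200/73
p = -360/73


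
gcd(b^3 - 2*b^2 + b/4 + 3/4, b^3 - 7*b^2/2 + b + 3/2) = b^2 - b/2 - 1/2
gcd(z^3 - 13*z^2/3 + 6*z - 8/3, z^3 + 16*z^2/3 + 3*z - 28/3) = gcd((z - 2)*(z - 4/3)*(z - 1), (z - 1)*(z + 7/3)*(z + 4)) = z - 1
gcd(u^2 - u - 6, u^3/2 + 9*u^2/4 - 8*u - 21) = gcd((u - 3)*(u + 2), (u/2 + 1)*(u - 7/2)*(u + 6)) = u + 2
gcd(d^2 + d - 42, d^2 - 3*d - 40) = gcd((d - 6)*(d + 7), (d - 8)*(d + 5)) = 1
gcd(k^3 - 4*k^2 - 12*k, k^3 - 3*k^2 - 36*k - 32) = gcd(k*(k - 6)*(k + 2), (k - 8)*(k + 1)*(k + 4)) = 1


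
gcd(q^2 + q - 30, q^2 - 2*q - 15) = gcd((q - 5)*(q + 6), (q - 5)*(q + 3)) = q - 5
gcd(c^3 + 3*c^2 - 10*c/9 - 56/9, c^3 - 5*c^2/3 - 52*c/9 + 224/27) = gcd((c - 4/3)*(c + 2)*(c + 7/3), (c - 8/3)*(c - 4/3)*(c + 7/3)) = c^2 + c - 28/9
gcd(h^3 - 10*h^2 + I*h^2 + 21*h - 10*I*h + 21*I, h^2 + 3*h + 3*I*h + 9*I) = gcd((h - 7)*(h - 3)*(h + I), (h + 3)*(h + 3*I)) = 1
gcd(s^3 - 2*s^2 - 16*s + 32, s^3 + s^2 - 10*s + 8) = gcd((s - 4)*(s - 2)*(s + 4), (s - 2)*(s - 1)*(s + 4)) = s^2 + 2*s - 8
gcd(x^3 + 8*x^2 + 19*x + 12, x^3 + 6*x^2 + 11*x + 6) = x^2 + 4*x + 3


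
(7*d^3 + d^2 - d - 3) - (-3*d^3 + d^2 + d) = 10*d^3 - 2*d - 3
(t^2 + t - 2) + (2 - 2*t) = t^2 - t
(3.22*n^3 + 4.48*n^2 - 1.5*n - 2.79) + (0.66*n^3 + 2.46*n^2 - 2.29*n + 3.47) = 3.88*n^3 + 6.94*n^2 - 3.79*n + 0.68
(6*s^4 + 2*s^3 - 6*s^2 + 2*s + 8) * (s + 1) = 6*s^5 + 8*s^4 - 4*s^3 - 4*s^2 + 10*s + 8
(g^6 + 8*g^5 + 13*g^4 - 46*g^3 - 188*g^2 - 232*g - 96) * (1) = g^6 + 8*g^5 + 13*g^4 - 46*g^3 - 188*g^2 - 232*g - 96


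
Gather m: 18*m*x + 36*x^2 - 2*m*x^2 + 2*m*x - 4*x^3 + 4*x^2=m*(-2*x^2 + 20*x) - 4*x^3 + 40*x^2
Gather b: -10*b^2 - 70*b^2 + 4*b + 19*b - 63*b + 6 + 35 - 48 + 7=-80*b^2 - 40*b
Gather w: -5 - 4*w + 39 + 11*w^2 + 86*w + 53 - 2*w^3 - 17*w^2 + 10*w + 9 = -2*w^3 - 6*w^2 + 92*w + 96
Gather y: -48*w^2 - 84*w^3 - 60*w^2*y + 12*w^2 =-84*w^3 - 60*w^2*y - 36*w^2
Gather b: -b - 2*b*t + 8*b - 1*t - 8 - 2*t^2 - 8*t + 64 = b*(7 - 2*t) - 2*t^2 - 9*t + 56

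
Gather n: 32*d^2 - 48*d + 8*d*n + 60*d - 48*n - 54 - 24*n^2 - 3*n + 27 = 32*d^2 + 12*d - 24*n^2 + n*(8*d - 51) - 27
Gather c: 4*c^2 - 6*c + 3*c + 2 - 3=4*c^2 - 3*c - 1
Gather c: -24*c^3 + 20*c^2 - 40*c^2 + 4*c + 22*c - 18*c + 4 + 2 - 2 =-24*c^3 - 20*c^2 + 8*c + 4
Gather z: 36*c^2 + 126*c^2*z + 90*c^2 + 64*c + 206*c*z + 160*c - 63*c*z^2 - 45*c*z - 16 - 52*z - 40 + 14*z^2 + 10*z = 126*c^2 + 224*c + z^2*(14 - 63*c) + z*(126*c^2 + 161*c - 42) - 56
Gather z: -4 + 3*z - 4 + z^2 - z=z^2 + 2*z - 8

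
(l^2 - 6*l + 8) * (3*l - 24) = 3*l^3 - 42*l^2 + 168*l - 192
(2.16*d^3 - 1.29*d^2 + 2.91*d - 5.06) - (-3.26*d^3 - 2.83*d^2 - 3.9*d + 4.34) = 5.42*d^3 + 1.54*d^2 + 6.81*d - 9.4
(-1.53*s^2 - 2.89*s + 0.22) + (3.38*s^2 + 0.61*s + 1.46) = 1.85*s^2 - 2.28*s + 1.68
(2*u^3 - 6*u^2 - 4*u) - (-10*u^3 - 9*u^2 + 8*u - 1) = 12*u^3 + 3*u^2 - 12*u + 1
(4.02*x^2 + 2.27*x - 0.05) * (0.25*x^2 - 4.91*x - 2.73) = 1.005*x^4 - 19.1707*x^3 - 22.1328*x^2 - 5.9516*x + 0.1365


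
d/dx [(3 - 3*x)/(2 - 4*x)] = 3/(2*(2*x - 1)^2)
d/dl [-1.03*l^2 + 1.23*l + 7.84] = 1.23 - 2.06*l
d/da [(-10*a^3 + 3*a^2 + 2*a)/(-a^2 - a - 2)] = (10*a^4 + 20*a^3 + 59*a^2 - 12*a - 4)/(a^4 + 2*a^3 + 5*a^2 + 4*a + 4)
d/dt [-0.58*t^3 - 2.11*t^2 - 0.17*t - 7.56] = -1.74*t^2 - 4.22*t - 0.17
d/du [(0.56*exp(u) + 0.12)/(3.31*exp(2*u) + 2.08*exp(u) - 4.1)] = (-(0.56*exp(u) + 0.12)*(6.62*exp(u) + 2.08) + 1.8536*exp(2*u) + 1.1648*exp(u) - 2.296)*exp(u)/(3.31*exp(2*u) + 2.08*exp(u) - 4.1)^2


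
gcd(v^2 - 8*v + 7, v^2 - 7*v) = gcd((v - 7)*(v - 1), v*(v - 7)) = v - 7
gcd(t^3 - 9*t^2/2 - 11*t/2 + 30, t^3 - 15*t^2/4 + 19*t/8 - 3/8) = t - 3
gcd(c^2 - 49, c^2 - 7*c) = c - 7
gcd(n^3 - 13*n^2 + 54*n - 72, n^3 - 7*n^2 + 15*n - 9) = n - 3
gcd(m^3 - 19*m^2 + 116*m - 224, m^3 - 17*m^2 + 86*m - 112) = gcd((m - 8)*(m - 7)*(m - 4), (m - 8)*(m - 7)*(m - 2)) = m^2 - 15*m + 56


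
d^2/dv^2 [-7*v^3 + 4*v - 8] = -42*v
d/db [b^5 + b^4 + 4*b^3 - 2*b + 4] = 5*b^4 + 4*b^3 + 12*b^2 - 2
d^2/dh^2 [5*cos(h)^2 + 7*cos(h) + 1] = -7*cos(h) - 10*cos(2*h)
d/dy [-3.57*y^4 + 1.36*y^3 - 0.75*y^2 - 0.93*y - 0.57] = -14.28*y^3 + 4.08*y^2 - 1.5*y - 0.93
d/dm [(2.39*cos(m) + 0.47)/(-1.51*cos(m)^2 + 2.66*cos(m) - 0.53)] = (-3.6089*cos(m)^2 - 1.4194*cos(m) + 2.5169)*sin(m)/(2.2801*cos(m)^4 - 8.0332*cos(m)^3 + 8.6762*cos(m)^2 - 2.8196*cos(m) + 0.2809)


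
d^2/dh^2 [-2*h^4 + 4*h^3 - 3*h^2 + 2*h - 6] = -24*h^2 + 24*h - 6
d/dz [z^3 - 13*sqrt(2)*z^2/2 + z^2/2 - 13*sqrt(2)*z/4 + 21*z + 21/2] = 3*z^2 - 13*sqrt(2)*z + z - 13*sqrt(2)/4 + 21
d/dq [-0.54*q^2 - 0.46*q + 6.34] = -1.08*q - 0.46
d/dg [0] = 0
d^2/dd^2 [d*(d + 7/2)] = 2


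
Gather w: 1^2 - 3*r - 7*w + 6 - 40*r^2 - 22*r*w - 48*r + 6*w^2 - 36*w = -40*r^2 - 51*r + 6*w^2 + w*(-22*r - 43) + 7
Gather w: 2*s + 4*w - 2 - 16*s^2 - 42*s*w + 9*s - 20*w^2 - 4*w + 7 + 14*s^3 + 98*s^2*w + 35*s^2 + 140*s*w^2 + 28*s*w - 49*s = 14*s^3 + 19*s^2 - 38*s + w^2*(140*s - 20) + w*(98*s^2 - 14*s) + 5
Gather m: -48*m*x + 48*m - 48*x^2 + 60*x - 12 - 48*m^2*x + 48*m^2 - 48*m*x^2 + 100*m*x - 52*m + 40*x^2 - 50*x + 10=m^2*(48 - 48*x) + m*(-48*x^2 + 52*x - 4) - 8*x^2 + 10*x - 2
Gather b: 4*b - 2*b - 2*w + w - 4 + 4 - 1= 2*b - w - 1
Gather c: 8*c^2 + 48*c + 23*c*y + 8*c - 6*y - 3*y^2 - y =8*c^2 + c*(23*y + 56) - 3*y^2 - 7*y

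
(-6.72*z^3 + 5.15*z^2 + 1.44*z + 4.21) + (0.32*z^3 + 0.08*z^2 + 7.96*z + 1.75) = -6.4*z^3 + 5.23*z^2 + 9.4*z + 5.96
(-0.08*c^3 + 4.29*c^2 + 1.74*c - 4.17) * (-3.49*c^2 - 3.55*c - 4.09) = 0.2792*c^5 - 14.6881*c^4 - 20.9749*c^3 - 9.1698*c^2 + 7.6869*c + 17.0553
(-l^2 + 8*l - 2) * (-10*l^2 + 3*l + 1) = 10*l^4 - 83*l^3 + 43*l^2 + 2*l - 2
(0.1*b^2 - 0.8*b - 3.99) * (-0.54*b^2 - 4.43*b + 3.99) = -0.054*b^4 - 0.011*b^3 + 6.0976*b^2 + 14.4837*b - 15.9201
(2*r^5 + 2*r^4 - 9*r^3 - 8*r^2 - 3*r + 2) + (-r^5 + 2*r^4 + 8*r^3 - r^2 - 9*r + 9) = r^5 + 4*r^4 - r^3 - 9*r^2 - 12*r + 11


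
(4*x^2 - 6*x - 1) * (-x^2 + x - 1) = -4*x^4 + 10*x^3 - 9*x^2 + 5*x + 1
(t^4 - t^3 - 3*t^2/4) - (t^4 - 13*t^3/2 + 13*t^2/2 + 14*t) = 11*t^3/2 - 29*t^2/4 - 14*t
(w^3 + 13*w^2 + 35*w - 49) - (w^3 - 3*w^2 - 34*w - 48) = 16*w^2 + 69*w - 1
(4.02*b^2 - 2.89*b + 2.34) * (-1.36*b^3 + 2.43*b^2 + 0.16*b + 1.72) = -5.4672*b^5 + 13.699*b^4 - 9.5619*b^3 + 12.1382*b^2 - 4.5964*b + 4.0248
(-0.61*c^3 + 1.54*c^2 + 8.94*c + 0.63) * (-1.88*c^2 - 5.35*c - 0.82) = 1.1468*c^5 + 0.3683*c^4 - 24.546*c^3 - 50.2762*c^2 - 10.7013*c - 0.5166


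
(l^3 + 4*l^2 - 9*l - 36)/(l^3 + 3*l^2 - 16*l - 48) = (l - 3)/(l - 4)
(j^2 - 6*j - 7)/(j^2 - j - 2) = (j - 7)/(j - 2)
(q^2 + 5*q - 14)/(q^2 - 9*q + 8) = (q^2 + 5*q - 14)/(q^2 - 9*q + 8)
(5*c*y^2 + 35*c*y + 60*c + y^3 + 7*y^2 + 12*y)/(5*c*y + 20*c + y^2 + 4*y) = y + 3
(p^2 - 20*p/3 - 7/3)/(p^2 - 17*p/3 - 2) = (p - 7)/(p - 6)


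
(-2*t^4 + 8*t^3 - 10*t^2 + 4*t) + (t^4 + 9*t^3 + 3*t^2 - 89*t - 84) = -t^4 + 17*t^3 - 7*t^2 - 85*t - 84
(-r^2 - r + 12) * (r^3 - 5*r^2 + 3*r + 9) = -r^5 + 4*r^4 + 14*r^3 - 72*r^2 + 27*r + 108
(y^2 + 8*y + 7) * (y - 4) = y^3 + 4*y^2 - 25*y - 28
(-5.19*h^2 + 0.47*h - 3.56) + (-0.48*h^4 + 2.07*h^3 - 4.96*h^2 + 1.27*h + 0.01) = -0.48*h^4 + 2.07*h^3 - 10.15*h^2 + 1.74*h - 3.55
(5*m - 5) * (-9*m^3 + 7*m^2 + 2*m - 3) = -45*m^4 + 80*m^3 - 25*m^2 - 25*m + 15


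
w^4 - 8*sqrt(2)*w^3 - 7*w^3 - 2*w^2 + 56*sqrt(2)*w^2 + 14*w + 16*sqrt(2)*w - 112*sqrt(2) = (w - 7)*(w - 8*sqrt(2))*(w - sqrt(2))*(w + sqrt(2))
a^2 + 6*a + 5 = (a + 1)*(a + 5)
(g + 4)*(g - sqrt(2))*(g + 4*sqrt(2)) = g^3 + 4*g^2 + 3*sqrt(2)*g^2 - 8*g + 12*sqrt(2)*g - 32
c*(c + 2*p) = c^2 + 2*c*p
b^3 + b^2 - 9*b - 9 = (b - 3)*(b + 1)*(b + 3)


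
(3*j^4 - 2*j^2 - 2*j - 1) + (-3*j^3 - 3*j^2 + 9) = 3*j^4 - 3*j^3 - 5*j^2 - 2*j + 8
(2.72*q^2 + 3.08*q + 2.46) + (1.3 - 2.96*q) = 2.72*q^2 + 0.12*q + 3.76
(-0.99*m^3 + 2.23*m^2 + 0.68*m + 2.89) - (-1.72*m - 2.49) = -0.99*m^3 + 2.23*m^2 + 2.4*m + 5.38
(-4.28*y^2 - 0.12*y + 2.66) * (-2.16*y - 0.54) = 9.2448*y^3 + 2.5704*y^2 - 5.6808*y - 1.4364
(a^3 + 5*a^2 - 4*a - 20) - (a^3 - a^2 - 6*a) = 6*a^2 + 2*a - 20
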